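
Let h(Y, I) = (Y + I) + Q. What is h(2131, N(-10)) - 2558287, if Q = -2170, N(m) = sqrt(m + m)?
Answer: -2558326 + 2*I*sqrt(5) ≈ -2.5583e+6 + 4.4721*I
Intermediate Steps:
N(m) = sqrt(2)*sqrt(m) (N(m) = sqrt(2*m) = sqrt(2)*sqrt(m))
h(Y, I) = -2170 + I + Y (h(Y, I) = (Y + I) - 2170 = (I + Y) - 2170 = -2170 + I + Y)
h(2131, N(-10)) - 2558287 = (-2170 + sqrt(2)*sqrt(-10) + 2131) - 2558287 = (-2170 + sqrt(2)*(I*sqrt(10)) + 2131) - 2558287 = (-2170 + 2*I*sqrt(5) + 2131) - 2558287 = (-39 + 2*I*sqrt(5)) - 2558287 = -2558326 + 2*I*sqrt(5)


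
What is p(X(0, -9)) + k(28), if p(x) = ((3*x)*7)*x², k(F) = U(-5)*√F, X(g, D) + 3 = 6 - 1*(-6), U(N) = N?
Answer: 15309 - 10*√7 ≈ 15283.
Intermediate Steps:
X(g, D) = 9 (X(g, D) = -3 + (6 - 1*(-6)) = -3 + (6 + 6) = -3 + 12 = 9)
k(F) = -5*√F
p(x) = 21*x³ (p(x) = (21*x)*x² = 21*x³)
p(X(0, -9)) + k(28) = 21*9³ - 10*√7 = 21*729 - 10*√7 = 15309 - 10*√7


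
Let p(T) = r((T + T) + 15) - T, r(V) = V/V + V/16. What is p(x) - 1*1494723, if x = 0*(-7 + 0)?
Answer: -23915537/16 ≈ -1.4947e+6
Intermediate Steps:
r(V) = 1 + V/16 (r(V) = 1 + V*(1/16) = 1 + V/16)
x = 0 (x = 0*(-7) = 0)
p(T) = 31/16 - 7*T/8 (p(T) = (1 + ((T + T) + 15)/16) - T = (1 + (2*T + 15)/16) - T = (1 + (15 + 2*T)/16) - T = (1 + (15/16 + T/8)) - T = (31/16 + T/8) - T = 31/16 - 7*T/8)
p(x) - 1*1494723 = (31/16 - 7/8*0) - 1*1494723 = (31/16 + 0) - 1494723 = 31/16 - 1494723 = -23915537/16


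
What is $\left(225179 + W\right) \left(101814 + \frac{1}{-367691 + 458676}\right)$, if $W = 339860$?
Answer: $\frac{5234265215239849}{90985} \approx 5.7529 \cdot 10^{10}$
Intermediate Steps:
$\left(225179 + W\right) \left(101814 + \frac{1}{-367691 + 458676}\right) = \left(225179 + 339860\right) \left(101814 + \frac{1}{-367691 + 458676}\right) = 565039 \left(101814 + \frac{1}{90985}\right) = 565039 \cdot \frac{9263546791}{90985} = \frac{5234265215239849}{90985}$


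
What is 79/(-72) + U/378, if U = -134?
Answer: -2195/1512 ≈ -1.4517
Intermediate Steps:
79/(-72) + U/378 = 79/(-72) - 134/378 = 79*(-1/72) - 134*1/378 = -79/72 - 67/189 = -2195/1512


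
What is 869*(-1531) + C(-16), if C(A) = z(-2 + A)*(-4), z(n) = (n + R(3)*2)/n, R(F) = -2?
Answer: -11973995/9 ≈ -1.3304e+6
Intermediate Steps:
z(n) = (-4 + n)/n (z(n) = (n - 2*2)/n = (n - 4)/n = (-4 + n)/n)
C(A) = -4*(-6 + A)/(-2 + A) (C(A) = ((-4 + (-2 + A))/(-2 + A))*(-4) = ((-6 + A)/(-2 + A))*(-4) = -4*(-6 + A)/(-2 + A))
869*(-1531) + C(-16) = 869*(-1531) + 4*(6 - 1*(-16))/(-2 - 16) = -1330439 + 4*(6 + 16)/(-18) = -1330439 + 4*(-1/18)*22 = -1330439 - 44/9 = -11973995/9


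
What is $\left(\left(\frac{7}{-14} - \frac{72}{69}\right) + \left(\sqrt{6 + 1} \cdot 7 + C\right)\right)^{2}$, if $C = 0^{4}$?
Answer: $\frac{730829}{2116} - \frac{497 \sqrt{7}}{23} \approx 288.21$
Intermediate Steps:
$C = 0$
$\left(\left(\frac{7}{-14} - \frac{72}{69}\right) + \left(\sqrt{6 + 1} \cdot 7 + C\right)\right)^{2} = \left(\left(\frac{7}{-14} - \frac{72}{69}\right) + \left(\sqrt{6 + 1} \cdot 7 + 0\right)\right)^{2} = \left(\left(7 \left(- \frac{1}{14}\right) - \frac{24}{23}\right) + \left(\sqrt{7} \cdot 7 + 0\right)\right)^{2} = \left(\left(- \frac{1}{2} - \frac{24}{23}\right) + \left(7 \sqrt{7} + 0\right)\right)^{2} = \left(- \frac{71}{46} + 7 \sqrt{7}\right)^{2}$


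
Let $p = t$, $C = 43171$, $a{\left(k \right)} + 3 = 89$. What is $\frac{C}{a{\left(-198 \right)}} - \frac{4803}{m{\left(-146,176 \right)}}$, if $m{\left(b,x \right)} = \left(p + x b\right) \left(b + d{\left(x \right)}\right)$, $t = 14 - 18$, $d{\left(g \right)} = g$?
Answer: $\frac{5547542343}{11051000} \approx 501.99$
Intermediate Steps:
$a{\left(k \right)} = 86$ ($a{\left(k \right)} = -3 + 89 = 86$)
$t = -4$
$p = -4$
$m{\left(b,x \right)} = \left(-4 + b x\right) \left(b + x\right)$ ($m{\left(b,x \right)} = \left(-4 + x b\right) \left(b + x\right) = \left(-4 + b x\right) \left(b + x\right)$)
$\frac{C}{a{\left(-198 \right)}} - \frac{4803}{m{\left(-146,176 \right)}} = \frac{43171}{86} - \frac{4803}{\left(-4\right) \left(-146\right) - 704 - 146 \cdot 176^{2} + 176 \left(-146\right)^{2}} = 43171 \cdot \frac{1}{86} - \frac{4803}{584 - 704 - 4522496 + 176 \cdot 21316} = \frac{43171}{86} - \frac{4803}{584 - 704 - 4522496 + 3751616} = \frac{43171}{86} - \frac{4803}{-771000} = \frac{43171}{86} - - \frac{1601}{257000} = \frac{43171}{86} + \frac{1601}{257000} = \frac{5547542343}{11051000}$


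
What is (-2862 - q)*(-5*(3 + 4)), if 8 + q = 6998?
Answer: 344820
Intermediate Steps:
q = 6990 (q = -8 + 6998 = 6990)
(-2862 - q)*(-5*(3 + 4)) = (-2862 - 1*6990)*(-5*(3 + 4)) = (-2862 - 6990)*(-5*7) = -9852*(-35) = 344820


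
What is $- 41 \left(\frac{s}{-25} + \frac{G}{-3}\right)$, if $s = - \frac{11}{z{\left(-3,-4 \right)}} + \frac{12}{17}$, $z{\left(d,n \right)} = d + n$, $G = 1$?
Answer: $\frac{155308}{8925} \approx 17.401$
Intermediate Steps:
$s = \frac{271}{119}$ ($s = - \frac{11}{-3 - 4} + \frac{12}{17} = - \frac{11}{-7} + 12 \cdot \frac{1}{17} = \left(-11\right) \left(- \frac{1}{7}\right) + \frac{12}{17} = \frac{11}{7} + \frac{12}{17} = \frac{271}{119} \approx 2.2773$)
$- 41 \left(\frac{s}{-25} + \frac{G}{-3}\right) = - 41 \left(\frac{271}{119 \left(-25\right)} + 1 \frac{1}{-3}\right) = - 41 \left(\frac{271}{119} \left(- \frac{1}{25}\right) + 1 \left(- \frac{1}{3}\right)\right) = - 41 \left(- \frac{271}{2975} - \frac{1}{3}\right) = \left(-41\right) \left(- \frac{3788}{8925}\right) = \frac{155308}{8925}$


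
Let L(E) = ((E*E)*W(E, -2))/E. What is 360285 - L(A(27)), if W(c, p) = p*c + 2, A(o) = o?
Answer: 361689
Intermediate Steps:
W(c, p) = 2 + c*p (W(c, p) = c*p + 2 = 2 + c*p)
L(E) = E*(2 - 2*E) (L(E) = ((E*E)*(2 + E*(-2)))/E = (E²*(2 - 2*E))/E = E*(2 - 2*E))
360285 - L(A(27)) = 360285 - 2*27*(1 - 1*27) = 360285 - 2*27*(1 - 27) = 360285 - 2*27*(-26) = 360285 - 1*(-1404) = 360285 + 1404 = 361689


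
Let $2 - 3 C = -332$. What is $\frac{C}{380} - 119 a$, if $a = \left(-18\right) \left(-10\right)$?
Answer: $- \frac{12209233}{570} \approx -21420.0$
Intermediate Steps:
$C = \frac{334}{3}$ ($C = \frac{2}{3} - - \frac{332}{3} = \frac{2}{3} + \frac{332}{3} = \frac{334}{3} \approx 111.33$)
$a = 180$
$\frac{C}{380} - 119 a = \frac{334}{3 \cdot 380} - 21420 = \frac{334}{3} \cdot \frac{1}{380} - 21420 = \frac{167}{570} - 21420 = - \frac{12209233}{570}$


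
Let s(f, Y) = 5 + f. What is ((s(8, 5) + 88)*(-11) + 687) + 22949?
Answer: 22525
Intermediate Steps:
((s(8, 5) + 88)*(-11) + 687) + 22949 = (((5 + 8) + 88)*(-11) + 687) + 22949 = ((13 + 88)*(-11) + 687) + 22949 = (101*(-11) + 687) + 22949 = (-1111 + 687) + 22949 = -424 + 22949 = 22525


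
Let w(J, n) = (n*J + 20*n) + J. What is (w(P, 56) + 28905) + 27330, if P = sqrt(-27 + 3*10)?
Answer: 57355 + 57*sqrt(3) ≈ 57454.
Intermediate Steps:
P = sqrt(3) (P = sqrt(-27 + 30) = sqrt(3) ≈ 1.7320)
w(J, n) = J + 20*n + J*n (w(J, n) = (J*n + 20*n) + J = (20*n + J*n) + J = J + 20*n + J*n)
(w(P, 56) + 28905) + 27330 = ((sqrt(3) + 20*56 + sqrt(3)*56) + 28905) + 27330 = ((sqrt(3) + 1120 + 56*sqrt(3)) + 28905) + 27330 = ((1120 + 57*sqrt(3)) + 28905) + 27330 = (30025 + 57*sqrt(3)) + 27330 = 57355 + 57*sqrt(3)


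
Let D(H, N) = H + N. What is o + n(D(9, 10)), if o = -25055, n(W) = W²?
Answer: -24694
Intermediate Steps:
o + n(D(9, 10)) = -25055 + (9 + 10)² = -25055 + 19² = -25055 + 361 = -24694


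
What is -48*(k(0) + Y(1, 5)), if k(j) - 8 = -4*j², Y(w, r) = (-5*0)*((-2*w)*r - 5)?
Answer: -384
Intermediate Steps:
Y(w, r) = 0 (Y(w, r) = 0*(-2*r*w - 5) = 0*(-5 - 2*r*w) = 0)
k(j) = 8 - 4*j²
-48*(k(0) + Y(1, 5)) = -48*((8 - 4*0²) + 0) = -48*((8 - 4*0) + 0) = -48*((8 + 0) + 0) = -48*(8 + 0) = -48*8 = -384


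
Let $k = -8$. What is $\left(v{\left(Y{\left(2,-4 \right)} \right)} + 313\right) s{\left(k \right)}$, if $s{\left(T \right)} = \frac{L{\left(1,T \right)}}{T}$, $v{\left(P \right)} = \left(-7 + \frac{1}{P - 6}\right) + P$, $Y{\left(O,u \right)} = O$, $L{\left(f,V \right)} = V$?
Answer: $\frac{1231}{4} \approx 307.75$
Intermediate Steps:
$v{\left(P \right)} = -7 + P + \frac{1}{-6 + P}$ ($v{\left(P \right)} = \left(-7 + \frac{1}{-6 + P}\right) + P = -7 + P + \frac{1}{-6 + P}$)
$s{\left(T \right)} = 1$ ($s{\left(T \right)} = \frac{T}{T} = 1$)
$\left(v{\left(Y{\left(2,-4 \right)} \right)} + 313\right) s{\left(k \right)} = \left(\frac{43 + 2^{2} - 26}{-6 + 2} + 313\right) 1 = \left(\frac{43 + 4 - 26}{-4} + 313\right) 1 = \left(\left(- \frac{1}{4}\right) 21 + 313\right) 1 = \left(- \frac{21}{4} + 313\right) 1 = \frac{1231}{4} \cdot 1 = \frac{1231}{4}$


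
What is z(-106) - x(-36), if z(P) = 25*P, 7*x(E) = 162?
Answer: -18712/7 ≈ -2673.1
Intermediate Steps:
x(E) = 162/7 (x(E) = (⅐)*162 = 162/7)
z(-106) - x(-36) = 25*(-106) - 1*162/7 = -2650 - 162/7 = -18712/7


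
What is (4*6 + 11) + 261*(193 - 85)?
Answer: 28223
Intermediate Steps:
(4*6 + 11) + 261*(193 - 85) = (24 + 11) + 261*108 = 35 + 28188 = 28223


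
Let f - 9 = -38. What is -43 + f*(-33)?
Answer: 914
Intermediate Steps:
f = -29 (f = 9 - 38 = -29)
-43 + f*(-33) = -43 - 29*(-33) = -43 + 957 = 914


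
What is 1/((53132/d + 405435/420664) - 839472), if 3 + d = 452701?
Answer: -95216875736/79931798162684753 ≈ -1.1912e-6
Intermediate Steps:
d = 452698 (d = -3 + 452701 = 452698)
1/((53132/d + 405435/420664) - 839472) = 1/((53132/452698 + 405435/420664) - 839472) = 1/((53132*(1/452698) + 405435*(1/420664)) - 839472) = 1/((26566/226349 + 405435/420664) - 839472) = 1/(102945166639/95216875736 - 839472) = 1/(-79931798162684753/95216875736) = -95216875736/79931798162684753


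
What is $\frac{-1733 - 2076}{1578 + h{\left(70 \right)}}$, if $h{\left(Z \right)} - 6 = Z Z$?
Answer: $- \frac{3809}{6484} \approx -0.58745$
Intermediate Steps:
$h{\left(Z \right)} = 6 + Z^{2}$ ($h{\left(Z \right)} = 6 + Z Z = 6 + Z^{2}$)
$\frac{-1733 - 2076}{1578 + h{\left(70 \right)}} = \frac{-1733 - 2076}{1578 + \left(6 + 70^{2}\right)} = - \frac{3809}{1578 + \left(6 + 4900\right)} = - \frac{3809}{1578 + 4906} = - \frac{3809}{6484}$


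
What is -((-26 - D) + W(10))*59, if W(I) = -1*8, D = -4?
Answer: 1770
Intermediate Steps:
W(I) = -8
-((-26 - D) + W(10))*59 = -((-26 - 1*(-4)) - 8)*59 = -((-26 + 4) - 8)*59 = -(-22 - 8)*59 = -(-30)*59 = -1*(-1770) = 1770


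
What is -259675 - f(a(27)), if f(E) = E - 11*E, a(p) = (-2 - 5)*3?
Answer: -259885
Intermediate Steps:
a(p) = -21 (a(p) = -7*3 = -21)
f(E) = -10*E
-259675 - f(a(27)) = -259675 - (-10)*(-21) = -259675 - 1*210 = -259675 - 210 = -259885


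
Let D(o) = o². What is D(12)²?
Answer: 20736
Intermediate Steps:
D(12)² = (12²)² = 144² = 20736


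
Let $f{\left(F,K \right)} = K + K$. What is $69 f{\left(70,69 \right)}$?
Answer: $9522$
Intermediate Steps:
$f{\left(F,K \right)} = 2 K$
$69 f{\left(70,69 \right)} = 69 \cdot 2 \cdot 69 = 69 \cdot 138 = 9522$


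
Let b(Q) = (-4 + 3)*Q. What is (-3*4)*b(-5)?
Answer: -60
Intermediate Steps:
b(Q) = -Q
(-3*4)*b(-5) = (-3*4)*(-1*(-5)) = -12*5 = -60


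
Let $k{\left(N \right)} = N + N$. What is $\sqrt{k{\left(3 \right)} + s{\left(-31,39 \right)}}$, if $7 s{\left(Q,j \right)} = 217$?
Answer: $\sqrt{37} \approx 6.0828$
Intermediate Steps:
$s{\left(Q,j \right)} = 31$ ($s{\left(Q,j \right)} = \frac{1}{7} \cdot 217 = 31$)
$k{\left(N \right)} = 2 N$
$\sqrt{k{\left(3 \right)} + s{\left(-31,39 \right)}} = \sqrt{2 \cdot 3 + 31} = \sqrt{6 + 31} = \sqrt{37}$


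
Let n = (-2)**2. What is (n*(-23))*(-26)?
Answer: 2392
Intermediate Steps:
n = 4
(n*(-23))*(-26) = (4*(-23))*(-26) = -92*(-26) = 2392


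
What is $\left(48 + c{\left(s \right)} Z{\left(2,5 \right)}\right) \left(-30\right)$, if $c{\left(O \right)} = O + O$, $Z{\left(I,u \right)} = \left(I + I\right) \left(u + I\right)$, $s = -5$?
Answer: $6960$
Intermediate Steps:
$Z{\left(I,u \right)} = 2 I \left(I + u\right)$
$c{\left(O \right)} = 2 O$
$\left(48 + c{\left(s \right)} Z{\left(2,5 \right)}\right) \left(-30\right) = \left(48 + 2 \left(-5\right) 2 \cdot 2 \left(2 + 5\right)\right) \left(-30\right) = \left(48 - 10 \cdot 2 \cdot 2 \cdot 7\right) \left(-30\right) = \left(48 - 280\right) \left(-30\right) = \left(-232\right) \left(-30\right) = 6960$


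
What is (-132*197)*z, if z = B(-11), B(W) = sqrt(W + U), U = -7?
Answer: -78012*I*sqrt(2) ≈ -1.1033e+5*I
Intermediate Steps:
B(W) = sqrt(-7 + W) (B(W) = sqrt(W - 7) = sqrt(-7 + W))
z = 3*I*sqrt(2) (z = sqrt(-7 - 11) = sqrt(-18) = 3*I*sqrt(2) ≈ 4.2426*I)
(-132*197)*z = (-132*197)*(3*I*sqrt(2)) = -78012*I*sqrt(2)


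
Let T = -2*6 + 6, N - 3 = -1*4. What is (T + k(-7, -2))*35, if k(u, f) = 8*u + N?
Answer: -2205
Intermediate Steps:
N = -1 (N = 3 - 1*4 = 3 - 4 = -1)
T = -6 (T = -12 + 6 = -6)
k(u, f) = -1 + 8*u (k(u, f) = 8*u - 1 = -1 + 8*u)
(T + k(-7, -2))*35 = (-6 + (-1 + 8*(-7)))*35 = (-6 + (-1 - 56))*35 = (-6 - 57)*35 = -63*35 = -2205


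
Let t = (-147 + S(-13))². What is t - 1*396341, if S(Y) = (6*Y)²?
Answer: 34851628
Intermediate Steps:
S(Y) = 36*Y²
t = 35247969 (t = (-147 + 36*(-13)²)² = (-147 + 36*169)² = (-147 + 6084)² = 5937² = 35247969)
t - 1*396341 = 35247969 - 1*396341 = 35247969 - 396341 = 34851628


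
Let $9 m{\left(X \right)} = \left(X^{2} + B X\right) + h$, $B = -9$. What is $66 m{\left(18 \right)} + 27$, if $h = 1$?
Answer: $\frac{3667}{3} \approx 1222.3$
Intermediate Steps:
$m{\left(X \right)} = \frac{1}{9} - X + \frac{X^{2}}{9}$ ($m{\left(X \right)} = \frac{\left(X^{2} - 9 X\right) + 1}{9} = \frac{1 + X^{2} - 9 X}{9} = \frac{1}{9} - X + \frac{X^{2}}{9}$)
$66 m{\left(18 \right)} + 27 = 66 \left(\frac{1}{9} - 18 + \frac{18^{2}}{9}\right) + 27 = 66 \left(\frac{1}{9} - 18 + \frac{1}{9} \cdot 324\right) + 27 = 66 \left(\frac{1}{9} - 18 + 36\right) + 27 = 66 \cdot \frac{163}{9} + 27 = \frac{3586}{3} + 27 = \frac{3667}{3}$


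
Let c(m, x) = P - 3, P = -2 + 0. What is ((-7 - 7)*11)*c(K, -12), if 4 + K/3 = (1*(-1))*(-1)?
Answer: 770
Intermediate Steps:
K = -9 (K = -12 + 3*((1*(-1))*(-1)) = -12 + 3*(-1*(-1)) = -12 + 3*1 = -12 + 3 = -9)
P = -2
c(m, x) = -5 (c(m, x) = -2 - 3 = -5)
((-7 - 7)*11)*c(K, -12) = ((-7 - 7)*11)*(-5) = -14*11*(-5) = -154*(-5) = 770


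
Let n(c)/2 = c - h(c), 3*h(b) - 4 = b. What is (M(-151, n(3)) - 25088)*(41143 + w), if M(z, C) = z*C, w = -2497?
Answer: -977331576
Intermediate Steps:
h(b) = 4/3 + b/3
n(c) = -8/3 + 4*c/3 (n(c) = 2*(c - (4/3 + c/3)) = 2*(c + (-4/3 - c/3)) = 2*(-4/3 + 2*c/3) = -8/3 + 4*c/3)
M(z, C) = C*z
(M(-151, n(3)) - 25088)*(41143 + w) = ((-8/3 + (4/3)*3)*(-151) - 25088)*(41143 - 2497) = ((-8/3 + 4)*(-151) - 25088)*38646 = ((4/3)*(-151) - 25088)*38646 = (-604/3 - 25088)*38646 = -75868/3*38646 = -977331576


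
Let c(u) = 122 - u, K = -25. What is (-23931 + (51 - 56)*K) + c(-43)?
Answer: -23641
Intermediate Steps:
(-23931 + (51 - 56)*K) + c(-43) = (-23931 + (51 - 56)*(-25)) + (122 - 1*(-43)) = (-23931 - 5*(-25)) + (122 + 43) = (-23931 + 125) + 165 = -23806 + 165 = -23641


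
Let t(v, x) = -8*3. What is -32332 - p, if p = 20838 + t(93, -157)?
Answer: -53146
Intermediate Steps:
t(v, x) = -24
p = 20814 (p = 20838 - 24 = 20814)
-32332 - p = -32332 - 1*20814 = -32332 - 20814 = -53146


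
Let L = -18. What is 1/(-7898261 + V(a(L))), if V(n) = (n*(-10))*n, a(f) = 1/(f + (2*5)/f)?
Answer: -27889/220274601839 ≈ -1.2661e-7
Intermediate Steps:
a(f) = 1/(f + 10/f)
V(n) = -10*n² (V(n) = (-10*n)*n = -10*n²)
1/(-7898261 + V(a(L))) = 1/(-7898261 - 10*324/(10 + (-18)²)²) = 1/(-7898261 - 10*324/(10 + 324)²) = 1/(-7898261 - 10*(-18/334)²) = 1/(-7898261 - 10*(-18*1/334)²) = 1/(-7898261 - 10*(-9/167)²) = 1/(-7898261 - 10*81/27889) = 1/(-7898261 - 810/27889) = 1/(-220274601839/27889) = -27889/220274601839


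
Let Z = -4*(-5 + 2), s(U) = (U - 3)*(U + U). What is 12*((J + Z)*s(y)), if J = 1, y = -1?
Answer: 1248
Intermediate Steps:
s(U) = 2*U*(-3 + U) (s(U) = (-3 + U)*(2*U) = 2*U*(-3 + U))
Z = 12 (Z = -4*(-3) = 12)
12*((J + Z)*s(y)) = 12*((1 + 12)*(2*(-1)*(-3 - 1))) = 12*(13*(2*(-1)*(-4))) = 12*(13*8) = 12*104 = 1248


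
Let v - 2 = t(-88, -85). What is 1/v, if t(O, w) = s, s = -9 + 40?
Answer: 1/33 ≈ 0.030303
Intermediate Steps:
s = 31
t(O, w) = 31
v = 33 (v = 2 + 31 = 33)
1/v = 1/33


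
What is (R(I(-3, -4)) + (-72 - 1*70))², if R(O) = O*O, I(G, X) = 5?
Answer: 13689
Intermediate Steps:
R(O) = O²
(R(I(-3, -4)) + (-72 - 1*70))² = (5² + (-72 - 1*70))² = (25 + (-72 - 70))² = (25 - 142)² = (-117)² = 13689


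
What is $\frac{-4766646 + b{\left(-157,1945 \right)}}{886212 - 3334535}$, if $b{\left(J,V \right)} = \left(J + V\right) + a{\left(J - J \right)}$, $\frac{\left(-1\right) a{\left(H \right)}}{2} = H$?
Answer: $\frac{4764858}{2448323} \approx 1.9462$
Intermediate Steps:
$a{\left(H \right)} = - 2 H$
$b{\left(J,V \right)} = J + V$ ($b{\left(J,V \right)} = \left(J + V\right) - 2 \left(J - J\right) = \left(J + V\right) - 0 = \left(J + V\right) + 0 = J + V$)
$\frac{-4766646 + b{\left(-157,1945 \right)}}{886212 - 3334535} = \frac{-4766646 + \left(-157 + 1945\right)}{886212 - 3334535} = \frac{-4766646 + 1788}{-2448323} = \left(-4764858\right) \left(- \frac{1}{2448323}\right) = \frac{4764858}{2448323}$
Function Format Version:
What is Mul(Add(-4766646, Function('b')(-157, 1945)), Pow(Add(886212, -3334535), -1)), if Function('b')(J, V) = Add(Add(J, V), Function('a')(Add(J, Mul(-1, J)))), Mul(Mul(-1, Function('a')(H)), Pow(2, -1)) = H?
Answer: Rational(4764858, 2448323) ≈ 1.9462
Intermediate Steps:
Function('a')(H) = Mul(-2, H)
Function('b')(J, V) = Add(J, V) (Function('b')(J, V) = Add(Add(J, V), Mul(-2, Add(J, Mul(-1, J)))) = Add(Add(J, V), Mul(-2, 0)) = Add(Add(J, V), 0) = Add(J, V))
Mul(Add(-4766646, Function('b')(-157, 1945)), Pow(Add(886212, -3334535), -1)) = Mul(Add(-4766646, Add(-157, 1945)), Pow(Add(886212, -3334535), -1)) = Mul(Add(-4766646, 1788), Pow(-2448323, -1)) = Mul(-4764858, Rational(-1, 2448323)) = Rational(4764858, 2448323)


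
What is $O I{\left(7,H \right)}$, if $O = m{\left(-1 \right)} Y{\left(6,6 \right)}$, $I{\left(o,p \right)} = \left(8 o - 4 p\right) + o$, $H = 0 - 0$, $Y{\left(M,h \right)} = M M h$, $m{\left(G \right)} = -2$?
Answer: $-27216$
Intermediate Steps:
$Y{\left(M,h \right)} = h M^{2}$ ($Y{\left(M,h \right)} = M^{2} h = h M^{2}$)
$H = 0$ ($H = 0 + 0 = 0$)
$I{\left(o,p \right)} = - 4 p + 9 o$ ($I{\left(o,p \right)} = \left(- 4 p + 8 o\right) + o = - 4 p + 9 o$)
$O = -432$ ($O = - 2 \cdot 6 \cdot 6^{2} = - 2 \cdot 6 \cdot 36 = \left(-2\right) 216 = -432$)
$O I{\left(7,H \right)} = - 432 \left(\left(-4\right) 0 + 9 \cdot 7\right) = - 432 \left(0 + 63\right) = \left(-432\right) 63 = -27216$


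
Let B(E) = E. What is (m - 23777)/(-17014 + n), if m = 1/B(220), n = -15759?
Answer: 5230939/7210060 ≈ 0.72551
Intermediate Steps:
m = 1/220 ≈ 0.0045455
(m - 23777)/(-17014 + n) = (1/220 - 23777)/(-17014 - 15759) = -5230939/220/(-32773) = -5230939/220*(-1/32773) = 5230939/7210060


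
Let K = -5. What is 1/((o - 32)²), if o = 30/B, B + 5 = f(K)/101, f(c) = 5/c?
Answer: 64009/92371321 ≈ 0.00069295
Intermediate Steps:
B = -506/101 (B = -5 + (5/(-5))/101 = -5 + (5*(-⅕))*(1/101) = -5 - 1*1/101 = -5 - 1/101 = -506/101 ≈ -5.0099)
o = -1515/253 (o = 30/(-506/101) = 30*(-101/506) = -1515/253 ≈ -5.9881)
1/((o - 32)²) = 1/((-1515/253 - 32)²) = 1/((-9611/253)²) = 1/(92371321/64009) = 64009/92371321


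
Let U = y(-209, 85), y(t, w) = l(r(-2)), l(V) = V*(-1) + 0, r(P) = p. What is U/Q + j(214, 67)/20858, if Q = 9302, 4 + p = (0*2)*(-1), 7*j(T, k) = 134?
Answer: 457623/339536953 ≈ 0.0013478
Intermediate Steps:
j(T, k) = 134/7 (j(T, k) = (⅐)*134 = 134/7)
p = -4 (p = -4 + (0*2)*(-1) = -4 + 0*(-1) = -4 + 0 = -4)
r(P) = -4
l(V) = -V (l(V) = -V + 0 = -V)
y(t, w) = 4 (y(t, w) = -1*(-4) = 4)
U = 4
U/Q + j(214, 67)/20858 = 4/9302 + (134/7)/20858 = 4*(1/9302) + (134/7)*(1/20858) = 2/4651 + 67/73003 = 457623/339536953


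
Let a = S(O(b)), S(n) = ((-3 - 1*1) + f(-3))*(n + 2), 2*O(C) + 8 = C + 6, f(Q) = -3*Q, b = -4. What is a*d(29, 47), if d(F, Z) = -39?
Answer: 195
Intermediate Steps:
O(C) = -1 + C/2 (O(C) = -4 + (C + 6)/2 = -4 + (6 + C)/2 = -4 + (3 + C/2) = -1 + C/2)
S(n) = 10 + 5*n (S(n) = ((-3 - 1*1) - 3*(-3))*(n + 2) = ((-3 - 1) + 9)*(2 + n) = (-4 + 9)*(2 + n) = 5*(2 + n) = 10 + 5*n)
a = -5 (a = 10 + 5*(-1 + (½)*(-4)) = 10 + 5*(-1 - 2) = 10 + 5*(-3) = 10 - 15 = -5)
a*d(29, 47) = -5*(-39) = 195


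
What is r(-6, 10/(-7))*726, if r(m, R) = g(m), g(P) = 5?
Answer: 3630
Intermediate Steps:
r(m, R) = 5
r(-6, 10/(-7))*726 = 5*726 = 3630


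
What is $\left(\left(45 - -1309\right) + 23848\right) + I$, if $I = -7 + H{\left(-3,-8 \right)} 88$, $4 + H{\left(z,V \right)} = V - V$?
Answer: $24843$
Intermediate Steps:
$H{\left(z,V \right)} = -4$ ($H{\left(z,V \right)} = -4 + \left(V - V\right) = -4 + 0 = -4$)
$I = -359$ ($I = -7 - 352 = -359$)
$\left(\left(45 - -1309\right) + 23848\right) + I = \left(\left(45 - -1309\right) + 23848\right) - 359 = \left(\left(45 + 1309\right) + 23848\right) - 359 = \left(1354 + 23848\right) - 359 = 25202 - 359 = 24843$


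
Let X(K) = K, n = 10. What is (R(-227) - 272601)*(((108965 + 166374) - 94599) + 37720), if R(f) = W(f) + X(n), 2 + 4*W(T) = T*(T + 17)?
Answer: -56946842040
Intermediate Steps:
W(T) = -½ + T*(17 + T)/4 (W(T) = -½ + (T*(T + 17))/4 = -½ + (T*(17 + T))/4 = -½ + T*(17 + T)/4)
R(f) = 19/2 + f²/4 + 17*f/4 (R(f) = (-½ + f²/4 + 17*f/4) + 10 = 19/2 + f²/4 + 17*f/4)
(R(-227) - 272601)*(((108965 + 166374) - 94599) + 37720) = ((19/2 + (¼)*(-227)² + (17/4)*(-227)) - 272601)*(((108965 + 166374) - 94599) + 37720) = ((19/2 + (¼)*51529 - 3859/4) - 272601)*((275339 - 94599) + 37720) = ((19/2 + 51529/4 - 3859/4) - 272601)*(180740 + 37720) = (11927 - 272601)*218460 = -260674*218460 = -56946842040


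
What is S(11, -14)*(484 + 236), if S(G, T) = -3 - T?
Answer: 7920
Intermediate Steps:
S(11, -14)*(484 + 236) = (-3 - 1*(-14))*(484 + 236) = (-3 + 14)*720 = 11*720 = 7920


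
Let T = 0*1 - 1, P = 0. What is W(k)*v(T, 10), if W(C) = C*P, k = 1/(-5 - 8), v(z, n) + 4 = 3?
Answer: 0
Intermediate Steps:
T = -1 (T = 0 - 1 = -1)
v(z, n) = -1 (v(z, n) = -4 + 3 = -1)
k = -1/13 (k = 1/(-13) = -1/13 ≈ -0.076923)
W(C) = 0 (W(C) = C*0 = 0)
W(k)*v(T, 10) = 0*(-1) = 0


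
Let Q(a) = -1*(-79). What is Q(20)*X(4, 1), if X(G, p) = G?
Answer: 316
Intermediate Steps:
Q(a) = 79
Q(20)*X(4, 1) = 79*4 = 316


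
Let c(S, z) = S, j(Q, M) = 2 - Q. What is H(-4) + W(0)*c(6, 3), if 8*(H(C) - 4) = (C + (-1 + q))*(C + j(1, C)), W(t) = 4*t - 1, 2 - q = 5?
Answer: 1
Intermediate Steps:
q = -3 (q = 2 - 1*5 = 2 - 5 = -3)
W(t) = -1 + 4*t
H(C) = 4 + (1 + C)*(-4 + C)/8 (H(C) = 4 + ((C + (-1 - 3))*(C + (2 - 1*1)))/8 = 4 + ((C - 4)*(C + (2 - 1)))/8 = 4 + ((-4 + C)*(C + 1))/8 = 4 + ((-4 + C)*(1 + C))/8 = 4 + ((1 + C)*(-4 + C))/8 = 4 + (1 + C)*(-4 + C)/8)
H(-4) + W(0)*c(6, 3) = (7/2 - 3/8*(-4) + (1/8)*(-4)**2) + (-1 + 4*0)*6 = (7/2 + 3/2 + (1/8)*16) + (-1 + 0)*6 = (7/2 + 3/2 + 2) - 1*6 = 7 - 6 = 1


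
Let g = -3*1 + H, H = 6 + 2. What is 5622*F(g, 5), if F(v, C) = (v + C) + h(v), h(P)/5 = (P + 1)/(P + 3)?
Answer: 154605/2 ≈ 77303.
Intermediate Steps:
H = 8
g = 5 (g = -3*1 + 8 = -3 + 8 = 5)
h(P) = 5*(1 + P)/(3 + P) (h(P) = 5*((P + 1)/(P + 3)) = 5*((1 + P)/(3 + P)) = 5*(1 + P)/(3 + P))
F(v, C) = C + v + 5*(1 + v)/(3 + v) (F(v, C) = (v + C) + 5*(1 + v)/(3 + v) = (C + v) + 5*(1 + v)/(3 + v) = C + v + 5*(1 + v)/(3 + v))
5622*F(g, 5) = 5622*((5 + 5*5 + (3 + 5)*(5 + 5))/(3 + 5)) = 5622*((5 + 25 + 8*10)/8) = 5622*((5 + 25 + 80)/8) = 5622*((1/8)*110) = 5622*(55/4) = 154605/2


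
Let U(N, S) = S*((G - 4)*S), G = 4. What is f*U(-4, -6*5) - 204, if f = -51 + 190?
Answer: -204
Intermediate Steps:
f = 139
U(N, S) = 0 (U(N, S) = S*((4 - 4)*S) = S*(0*S) = S*0 = 0)
f*U(-4, -6*5) - 204 = 139*0 - 204 = 0 - 204 = -204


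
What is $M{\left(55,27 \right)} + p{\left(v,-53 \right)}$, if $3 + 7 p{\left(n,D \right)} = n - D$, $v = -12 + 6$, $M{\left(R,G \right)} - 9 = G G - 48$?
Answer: $\frac{4874}{7} \approx 696.29$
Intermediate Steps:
$M{\left(R,G \right)} = -39 + G^{2}$ ($M{\left(R,G \right)} = 9 + \left(G G - 48\right) = 9 + \left(G^{2} - 48\right) = 9 + \left(-48 + G^{2}\right) = -39 + G^{2}$)
$v = -6$
$p{\left(n,D \right)} = - \frac{3}{7} - \frac{D}{7} + \frac{n}{7}$ ($p{\left(n,D \right)} = - \frac{3}{7} + \frac{n - D}{7} = - \frac{3}{7} - \left(- \frac{n}{7} + \frac{D}{7}\right) = - \frac{3}{7} - \frac{D}{7} + \frac{n}{7}$)
$M{\left(55,27 \right)} + p{\left(v,-53 \right)} = \left(-39 + 27^{2}\right) - - \frac{44}{7} = \left(-39 + 729\right) - - \frac{44}{7} = 690 + \frac{44}{7} = \frac{4874}{7}$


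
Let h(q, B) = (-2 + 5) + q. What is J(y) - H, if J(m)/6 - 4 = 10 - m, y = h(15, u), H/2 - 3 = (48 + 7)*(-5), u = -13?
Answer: 520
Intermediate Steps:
H = -544 (H = 6 + 2*((48 + 7)*(-5)) = 6 + 2*(55*(-5)) = 6 + 2*(-275) = 6 - 550 = -544)
h(q, B) = 3 + q
y = 18 (y = 3 + 15 = 18)
J(m) = 84 - 6*m (J(m) = 24 + 6*(10 - m) = 24 + (60 - 6*m) = 84 - 6*m)
J(y) - H = (84 - 6*18) - 1*(-544) = (84 - 108) + 544 = -24 + 544 = 520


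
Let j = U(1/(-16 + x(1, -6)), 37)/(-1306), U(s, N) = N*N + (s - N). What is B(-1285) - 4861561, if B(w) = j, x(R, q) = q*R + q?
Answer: -177777599943/36568 ≈ -4.8616e+6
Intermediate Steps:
x(R, q) = q + R*q (x(R, q) = R*q + q = q + R*q)
U(s, N) = s + N² - N (U(s, N) = N² + (s - N) = s + N² - N)
j = -37295/36568 (j = (1/(-16 - 6*(1 + 1)) + 37² - 1*37)/(-1306) = (1/(-16 - 6*2) + 1369 - 37)*(-1/1306) = (1/(-16 - 12) + 1369 - 37)*(-1/1306) = (1/(-28) + 1369 - 37)*(-1/1306) = (-1/28 + 1369 - 37)*(-1/1306) = (37295/28)*(-1/1306) = -37295/36568 ≈ -1.0199)
B(w) = -37295/36568
B(-1285) - 4861561 = -37295/36568 - 4861561 = -177777599943/36568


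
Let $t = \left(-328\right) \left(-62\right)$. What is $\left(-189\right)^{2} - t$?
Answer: $15385$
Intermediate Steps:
$t = 20336$
$\left(-189\right)^{2} - t = \left(-189\right)^{2} - 20336 = 35721 - 20336 = 15385$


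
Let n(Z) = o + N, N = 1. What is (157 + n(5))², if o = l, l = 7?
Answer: 27225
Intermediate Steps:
o = 7
n(Z) = 8 (n(Z) = 7 + 1 = 8)
(157 + n(5))² = (157 + 8)² = 165² = 27225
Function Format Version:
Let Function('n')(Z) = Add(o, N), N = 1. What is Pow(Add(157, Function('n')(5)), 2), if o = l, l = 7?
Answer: 27225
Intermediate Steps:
o = 7
Function('n')(Z) = 8 (Function('n')(Z) = Add(7, 1) = 8)
Pow(Add(157, Function('n')(5)), 2) = Pow(Add(157, 8), 2) = Pow(165, 2) = 27225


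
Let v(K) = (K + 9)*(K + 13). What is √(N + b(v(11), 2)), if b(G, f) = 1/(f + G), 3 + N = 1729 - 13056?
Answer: I*√2632230438/482 ≈ 106.44*I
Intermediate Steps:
N = -11330 (N = -3 + (1729 - 13056) = -3 - 11327 = -11330)
v(K) = (9 + K)*(13 + K)
b(G, f) = 1/(G + f)
√(N + b(v(11), 2)) = √(-11330 + 1/((117 + 11² + 22*11) + 2)) = √(-11330 + 1/((117 + 121 + 242) + 2)) = √(-11330 + 1/(480 + 2)) = √(-11330 + 1/482) = √(-5461059/482) = I*√2632230438/482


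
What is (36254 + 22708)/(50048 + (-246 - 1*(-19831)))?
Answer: 19654/23211 ≈ 0.84675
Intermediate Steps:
(36254 + 22708)/(50048 + (-246 - 1*(-19831))) = 58962/(50048 + (-246 + 19831)) = 58962/(50048 + 19585) = 58962/69633 = 58962*(1/69633) = 19654/23211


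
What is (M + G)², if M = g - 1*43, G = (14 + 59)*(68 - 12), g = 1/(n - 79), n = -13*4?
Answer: 280787651236/17161 ≈ 1.6362e+7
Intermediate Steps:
n = -52
g = -1/131 (g = 1/(-52 - 79) = 1/(-131) = -1/131 ≈ -0.0076336)
G = 4088 (G = 73*56 = 4088)
M = -5634/131 (M = -1/131 - 1*43 = -1/131 - 43 = -5634/131 ≈ -43.008)
(M + G)² = (-5634/131 + 4088)² = (529894/131)² = 280787651236/17161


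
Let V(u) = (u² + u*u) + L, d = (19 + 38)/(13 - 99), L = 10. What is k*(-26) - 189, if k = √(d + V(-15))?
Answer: -189 - 13*√3397258/43 ≈ -746.24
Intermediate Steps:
d = -57/86 (d = 57/(-86) = 57*(-1/86) = -57/86 ≈ -0.66279)
V(u) = 10 + 2*u² (V(u) = (u² + u*u) + 10 = (u² + u²) + 10 = 2*u² + 10 = 10 + 2*u²)
k = √3397258/86 (k = √(-57/86 + (10 + 2*(-15)²)) = √(-57/86 + (10 + 2*225)) = √(-57/86 + (10 + 450)) = √(-57/86 + 460) = √(39503/86) = √3397258/86 ≈ 21.432)
k*(-26) - 189 = (√3397258/86)*(-26) - 189 = -13*√3397258/43 - 189 = -189 - 13*√3397258/43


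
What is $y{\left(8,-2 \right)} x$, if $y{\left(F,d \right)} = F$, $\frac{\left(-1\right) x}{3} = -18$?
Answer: $432$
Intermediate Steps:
$x = 54$ ($x = \left(-3\right) \left(-18\right) = 54$)
$y{\left(8,-2 \right)} x = 8 \cdot 54 = 432$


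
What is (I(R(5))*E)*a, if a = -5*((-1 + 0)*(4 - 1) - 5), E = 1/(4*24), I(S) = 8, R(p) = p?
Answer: 10/3 ≈ 3.3333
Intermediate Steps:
E = 1/96 ≈ 0.010417
a = 40 (a = -5*(-1*3 - 5) = -5*(-3 - 5) = -5*(-8) = 40)
(I(R(5))*E)*a = (8*(1/96))*40 = (1/12)*40 = 10/3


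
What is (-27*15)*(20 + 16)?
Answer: -14580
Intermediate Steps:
(-27*15)*(20 + 16) = -405*36 = -14580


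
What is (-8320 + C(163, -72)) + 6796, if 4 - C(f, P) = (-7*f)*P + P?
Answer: -83600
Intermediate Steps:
C(f, P) = 4 - P + 7*P*f (C(f, P) = 4 - ((-7*f)*P + P) = 4 - (-7*P*f + P) = 4 - (P - 7*P*f) = 4 + (-P + 7*P*f) = 4 - P + 7*P*f)
(-8320 + C(163, -72)) + 6796 = (-8320 + (4 - 1*(-72) + 7*(-72)*163)) + 6796 = (-8320 + (4 + 72 - 82152)) + 6796 = (-8320 - 82076) + 6796 = -90396 + 6796 = -83600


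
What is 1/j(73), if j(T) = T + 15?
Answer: 1/88 ≈ 0.011364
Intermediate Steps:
j(T) = 15 + T
1/j(73) = 1/(15 + 73) = 1/88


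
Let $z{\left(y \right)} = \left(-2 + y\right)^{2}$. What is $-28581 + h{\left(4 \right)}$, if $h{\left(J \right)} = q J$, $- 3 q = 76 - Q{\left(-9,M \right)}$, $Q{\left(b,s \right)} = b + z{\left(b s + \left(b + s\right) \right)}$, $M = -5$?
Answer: $-27573$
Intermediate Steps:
$Q{\left(b,s \right)} = b + \left(-2 + b + s + b s\right)^{2}$ ($Q{\left(b,s \right)} = b + \left(-2 + \left(b s + \left(b + s\right)\right)\right)^{2} = b + \left(-2 + \left(b + s + b s\right)\right)^{2} = b + \left(-2 + b + s + b s\right)^{2}$)
$q = 252$ ($q = - \frac{76 - \left(-9 + \left(-2 - 9 - 5 - -45\right)^{2}\right)}{3} = - \frac{76 - \left(-9 + \left(-2 - 9 - 5 + 45\right)^{2}\right)}{3} = - \frac{76 - \left(-9 + 29^{2}\right)}{3} = - \frac{76 - \left(-9 + 841\right)}{3} = - \frac{76 - 832}{3} = \left(- \frac{1}{3}\right) \left(-756\right) = 252$)
$h{\left(J \right)} = 252 J$
$-28581 + h{\left(4 \right)} = -28581 + 252 \cdot 4 = -28581 + 1008 = -27573$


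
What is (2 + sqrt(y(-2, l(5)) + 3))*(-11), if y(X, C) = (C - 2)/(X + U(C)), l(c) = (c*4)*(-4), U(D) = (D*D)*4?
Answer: -22 - 22*sqrt(122729611)/12799 ≈ -41.042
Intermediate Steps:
U(D) = 4*D**2 (U(D) = D**2*4 = 4*D**2)
l(c) = -16*c (l(c) = (4*c)*(-4) = -16*c)
y(X, C) = (-2 + C)/(X + 4*C**2) (y(X, C) = (C - 2)/(X + 4*C**2) = (-2 + C)/(X + 4*C**2))
(2 + sqrt(y(-2, l(5)) + 3))*(-11) = (2 + sqrt((-2 - 16*5)/(-2 + 4*(-16*5)**2) + 3))*(-11) = (2 + sqrt((-2 - 80)/(-2 + 4*(-80)**2) + 3))*(-11) = (2 + sqrt(-82/(-2 + 4*6400) + 3))*(-11) = (2 + sqrt(-82/(-2 + 25600) + 3))*(-11) = (2 + sqrt(-82/25598 + 3))*(-11) = (2 + sqrt((1/25598)*(-82) + 3))*(-11) = (2 + sqrt(-41/12799 + 3))*(-11) = (2 + sqrt(38356/12799))*(-11) = (2 + 2*sqrt(122729611)/12799)*(-11) = -22 - 22*sqrt(122729611)/12799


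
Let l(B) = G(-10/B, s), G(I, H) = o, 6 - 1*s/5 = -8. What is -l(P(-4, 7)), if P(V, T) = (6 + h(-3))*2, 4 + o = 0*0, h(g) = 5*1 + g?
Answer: 4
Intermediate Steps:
s = 70 (s = 30 - 5*(-8) = 30 + 40 = 70)
h(g) = 5 + g
o = -4 (o = -4 + 0*0 = -4 + 0 = -4)
P(V, T) = 16 (P(V, T) = (6 + (5 - 3))*2 = (6 + 2)*2 = 8*2 = 16)
G(I, H) = -4
l(B) = -4
-l(P(-4, 7)) = -1*(-4) = 4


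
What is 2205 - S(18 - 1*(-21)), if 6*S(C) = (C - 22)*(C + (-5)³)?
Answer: 7346/3 ≈ 2448.7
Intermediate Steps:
S(C) = (-125 + C)*(-22 + C)/6 (S(C) = ((C - 22)*(C + (-5)³))/6 = ((-22 + C)*(C - 125))/6 = ((-22 + C)*(-125 + C))/6 = ((-125 + C)*(-22 + C))/6 = (-125 + C)*(-22 + C)/6)
2205 - S(18 - 1*(-21)) = 2205 - (1375/3 - 49*(18 - 1*(-21))/2 + (18 - 1*(-21))²/6) = 2205 - (1375/3 - 49*(18 + 21)/2 + (18 + 21)²/6) = 2205 - (1375/3 - 49/2*39 + (⅙)*39²) = 2205 - (1375/3 - 1911/2 + (⅙)*1521) = 2205 - (1375/3 - 1911/2 + 507/2) = 2205 - 1*(-731/3) = 2205 + 731/3 = 7346/3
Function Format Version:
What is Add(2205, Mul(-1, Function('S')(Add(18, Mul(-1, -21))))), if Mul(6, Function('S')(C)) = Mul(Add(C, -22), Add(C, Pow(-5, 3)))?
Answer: Rational(7346, 3) ≈ 2448.7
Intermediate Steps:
Function('S')(C) = Mul(Rational(1, 6), Add(-125, C), Add(-22, C)) (Function('S')(C) = Mul(Rational(1, 6), Mul(Add(C, -22), Add(C, Pow(-5, 3)))) = Mul(Rational(1, 6), Mul(Add(-22, C), Add(C, -125))) = Mul(Rational(1, 6), Mul(Add(-22, C), Add(-125, C))) = Mul(Rational(1, 6), Mul(Add(-125, C), Add(-22, C))) = Mul(Rational(1, 6), Add(-125, C), Add(-22, C)))
Add(2205, Mul(-1, Function('S')(Add(18, Mul(-1, -21))))) = Add(2205, Mul(-1, Add(Rational(1375, 3), Mul(Rational(-49, 2), Add(18, Mul(-1, -21))), Mul(Rational(1, 6), Pow(Add(18, Mul(-1, -21)), 2))))) = Add(2205, Mul(-1, Add(Rational(1375, 3), Mul(Rational(-49, 2), Add(18, 21)), Mul(Rational(1, 6), Pow(Add(18, 21), 2))))) = Add(2205, Mul(-1, Add(Rational(1375, 3), Mul(Rational(-49, 2), 39), Mul(Rational(1, 6), Pow(39, 2))))) = Add(2205, Mul(-1, Add(Rational(1375, 3), Rational(-1911, 2), Mul(Rational(1, 6), 1521)))) = Add(2205, Mul(-1, Add(Rational(1375, 3), Rational(-1911, 2), Rational(507, 2)))) = Add(2205, Mul(-1, Rational(-731, 3))) = Add(2205, Rational(731, 3)) = Rational(7346, 3)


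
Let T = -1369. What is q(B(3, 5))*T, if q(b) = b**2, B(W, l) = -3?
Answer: -12321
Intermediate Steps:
q(B(3, 5))*T = (-3)**2*(-1369) = 9*(-1369) = -12321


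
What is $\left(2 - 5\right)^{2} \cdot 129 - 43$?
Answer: $1118$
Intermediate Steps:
$\left(2 - 5\right)^{2} \cdot 129 - 43 = \left(-3\right)^{2} \cdot 129 + \left(-53 + 10\right) = 9 \cdot 129 - 43 = 1161 - 43 = 1118$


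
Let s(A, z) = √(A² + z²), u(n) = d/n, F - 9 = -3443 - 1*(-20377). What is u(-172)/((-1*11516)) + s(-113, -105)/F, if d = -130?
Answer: -65/990376 + √23794/16943 ≈ 0.0090386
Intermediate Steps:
F = 16943 (F = 9 + (-3443 - 1*(-20377)) = 9 + (-3443 + 20377) = 9 + 16934 = 16943)
u(n) = -130/n
u(-172)/((-1*11516)) + s(-113, -105)/F = (-130/(-172))/((-1*11516)) + √((-113)² + (-105)²)/16943 = -130*(-1/172)/(-11516) + √(12769 + 11025)*(1/16943) = (65/86)*(-1/11516) + √23794*(1/16943) = -65/990376 + √23794/16943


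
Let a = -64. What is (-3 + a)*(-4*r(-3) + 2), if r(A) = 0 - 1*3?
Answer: -938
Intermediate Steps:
r(A) = -3 (r(A) = 0 - 3 = -3)
(-3 + a)*(-4*r(-3) + 2) = (-3 - 64)*(-4*(-3) + 2) = -67*(12 + 2) = -67*14 = -938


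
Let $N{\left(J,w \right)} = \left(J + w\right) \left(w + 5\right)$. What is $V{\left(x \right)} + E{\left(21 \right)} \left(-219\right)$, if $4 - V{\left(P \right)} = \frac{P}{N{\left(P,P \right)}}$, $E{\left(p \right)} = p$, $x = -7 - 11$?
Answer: $- \frac{119469}{26} \approx -4595.0$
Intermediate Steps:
$N{\left(J,w \right)} = \left(5 + w\right) \left(J + w\right)$ ($N{\left(J,w \right)} = \left(J + w\right) \left(5 + w\right) = \left(5 + w\right) \left(J + w\right)$)
$x = -18$
$V{\left(P \right)} = 4 - \frac{P}{2 P^{2} + 10 P}$ ($V{\left(P \right)} = 4 - \frac{P}{P^{2} + 5 P + 5 P + P P} = 4 - \frac{P}{P^{2} + 5 P + 5 P + P^{2}} = 4 - \frac{P}{2 P^{2} + 10 P}$)
$V{\left(x \right)} + E{\left(21 \right)} \left(-219\right) = \frac{39 + 8 \left(-18\right)}{2 \left(5 - 18\right)} + 21 \left(-219\right) = \frac{39 - 144}{2 \left(-13\right)} - 4599 = \frac{1}{2} \left(- \frac{1}{13}\right) \left(-105\right) - 4599 = \frac{105}{26} - 4599 = - \frac{119469}{26}$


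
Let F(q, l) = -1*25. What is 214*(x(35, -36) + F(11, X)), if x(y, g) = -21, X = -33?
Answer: -9844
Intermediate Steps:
F(q, l) = -25
214*(x(35, -36) + F(11, X)) = 214*(-21 - 25) = 214*(-46) = -9844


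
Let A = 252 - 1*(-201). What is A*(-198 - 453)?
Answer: -294903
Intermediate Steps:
A = 453 (A = 252 + 201 = 453)
A*(-198 - 453) = 453*(-198 - 453) = 453*(-651) = -294903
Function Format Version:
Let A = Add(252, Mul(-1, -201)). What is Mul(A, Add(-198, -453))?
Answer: -294903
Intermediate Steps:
A = 453 (A = Add(252, 201) = 453)
Mul(A, Add(-198, -453)) = Mul(453, Add(-198, -453)) = Mul(453, -651) = -294903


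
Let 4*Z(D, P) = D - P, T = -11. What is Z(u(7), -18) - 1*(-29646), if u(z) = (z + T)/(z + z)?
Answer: 207553/7 ≈ 29650.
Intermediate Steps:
u(z) = (-11 + z)/(2*z) (u(z) = (z - 11)/(z + z) = (-11 + z)/((2*z)) = (-11 + z)*(1/(2*z)) = (-11 + z)/(2*z))
Z(D, P) = -P/4 + D/4 (Z(D, P) = (D - P)/4 = -P/4 + D/4)
Z(u(7), -18) - 1*(-29646) = (-¼*(-18) + ((½)*(-11 + 7)/7)/4) - 1*(-29646) = (9/2 + ((½)*(⅐)*(-4))/4) + 29646 = (9/2 + (¼)*(-2/7)) + 29646 = (9/2 - 1/14) + 29646 = 31/7 + 29646 = 207553/7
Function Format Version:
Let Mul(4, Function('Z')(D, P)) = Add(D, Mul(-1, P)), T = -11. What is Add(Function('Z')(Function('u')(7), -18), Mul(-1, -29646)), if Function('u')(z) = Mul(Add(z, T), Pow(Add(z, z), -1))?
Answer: Rational(207553, 7) ≈ 29650.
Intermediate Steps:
Function('u')(z) = Mul(Rational(1, 2), Pow(z, -1), Add(-11, z)) (Function('u')(z) = Mul(Add(z, -11), Pow(Add(z, z), -1)) = Mul(Add(-11, z), Pow(Mul(2, z), -1)) = Mul(Add(-11, z), Mul(Rational(1, 2), Pow(z, -1))) = Mul(Rational(1, 2), Pow(z, -1), Add(-11, z)))
Function('Z')(D, P) = Add(Mul(Rational(-1, 4), P), Mul(Rational(1, 4), D)) (Function('Z')(D, P) = Mul(Rational(1, 4), Add(D, Mul(-1, P))) = Add(Mul(Rational(-1, 4), P), Mul(Rational(1, 4), D)))
Add(Function('Z')(Function('u')(7), -18), Mul(-1, -29646)) = Add(Add(Mul(Rational(-1, 4), -18), Mul(Rational(1, 4), Mul(Rational(1, 2), Pow(7, -1), Add(-11, 7)))), Mul(-1, -29646)) = Add(Add(Rational(9, 2), Mul(Rational(1, 4), Mul(Rational(1, 2), Rational(1, 7), -4))), 29646) = Add(Add(Rational(9, 2), Mul(Rational(1, 4), Rational(-2, 7))), 29646) = Add(Add(Rational(9, 2), Rational(-1, 14)), 29646) = Add(Rational(31, 7), 29646) = Rational(207553, 7)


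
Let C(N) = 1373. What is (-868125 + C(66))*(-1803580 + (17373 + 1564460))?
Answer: 192199655744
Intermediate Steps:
(-868125 + C(66))*(-1803580 + (17373 + 1564460)) = (-868125 + 1373)*(-1803580 + (17373 + 1564460)) = -866752*(-1803580 + 1581833) = -866752*(-221747) = 192199655744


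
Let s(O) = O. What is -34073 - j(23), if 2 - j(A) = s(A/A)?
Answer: -34074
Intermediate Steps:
j(A) = 1 (j(A) = 2 - A/A = 2 - 1*1 = 2 - 1 = 1)
-34073 - j(23) = -34073 - 1*1 = -34073 - 1 = -34074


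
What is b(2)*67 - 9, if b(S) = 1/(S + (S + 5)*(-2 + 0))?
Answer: -175/12 ≈ -14.583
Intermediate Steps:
b(S) = 1/(-10 - S) (b(S) = 1/(S + (5 + S)*(-2)) = 1/(S + (-10 - 2*S)) = 1/(-10 - S))
b(2)*67 - 9 = -1/(10 + 2)*67 - 9 = -1/12*67 - 9 = -67/12 - 9 = -175/12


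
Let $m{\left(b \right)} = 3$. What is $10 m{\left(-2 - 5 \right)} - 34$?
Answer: $-4$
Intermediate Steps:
$10 m{\left(-2 - 5 \right)} - 34 = 10 \cdot 3 - 34 = 30 - 34 = -4$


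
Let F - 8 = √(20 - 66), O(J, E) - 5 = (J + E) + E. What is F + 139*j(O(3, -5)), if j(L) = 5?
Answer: 703 + I*√46 ≈ 703.0 + 6.7823*I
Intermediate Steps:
O(J, E) = 5 + J + 2*E (O(J, E) = 5 + ((J + E) + E) = 5 + ((E + J) + E) = 5 + (J + 2*E) = 5 + J + 2*E)
F = 8 + I*√46 (F = 8 + √(20 - 66) = 8 + √(-46) = 8 + I*√46 ≈ 8.0 + 6.7823*I)
F + 139*j(O(3, -5)) = (8 + I*√46) + 139*5 = (8 + I*√46) + 695 = 703 + I*√46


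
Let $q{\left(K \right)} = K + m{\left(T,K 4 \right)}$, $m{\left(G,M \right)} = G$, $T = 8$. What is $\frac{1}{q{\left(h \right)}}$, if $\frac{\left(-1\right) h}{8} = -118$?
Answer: $\frac{1}{952} \approx 0.0010504$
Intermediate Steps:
$h = 944$ ($h = \left(-8\right) \left(-118\right) = 944$)
$q{\left(K \right)} = 8 + K$ ($q{\left(K \right)} = K + 8 = 8 + K$)
$\frac{1}{q{\left(h \right)}} = \frac{1}{8 + 944} = \frac{1}{952}$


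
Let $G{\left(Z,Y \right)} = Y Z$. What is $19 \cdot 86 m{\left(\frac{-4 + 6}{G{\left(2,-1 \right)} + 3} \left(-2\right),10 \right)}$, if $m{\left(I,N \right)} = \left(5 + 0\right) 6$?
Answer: $49020$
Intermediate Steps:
$m{\left(I,N \right)} = 30$ ($m{\left(I,N \right)} = 5 \cdot 6 = 30$)
$19 \cdot 86 m{\left(\frac{-4 + 6}{G{\left(2,-1 \right)} + 3} \left(-2\right),10 \right)} = 19 \cdot 86 \cdot 30 = 1634 \cdot 30 = 49020$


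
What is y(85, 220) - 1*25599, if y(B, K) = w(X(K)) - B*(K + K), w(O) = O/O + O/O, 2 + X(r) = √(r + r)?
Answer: -62997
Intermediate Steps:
X(r) = -2 + √2*√r (X(r) = -2 + √(r + r) = -2 + √(2*r) = -2 + √2*√r)
w(O) = 2 (w(O) = 1 + 1 = 2)
y(B, K) = 2 - 2*B*K (y(B, K) = 2 - B*(K + K) = 2 - B*2*K = 2 - 2*B*K)
y(85, 220) - 1*25599 = (2 - 2*85*220) - 1*25599 = (2 - 37400) - 25599 = -37398 - 25599 = -62997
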